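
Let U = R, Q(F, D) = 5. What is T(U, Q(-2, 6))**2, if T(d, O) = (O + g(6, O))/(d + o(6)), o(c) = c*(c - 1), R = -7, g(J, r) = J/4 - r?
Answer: 9/2116 ≈ 0.0042533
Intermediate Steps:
g(J, r) = -r + J/4 (g(J, r) = J*(1/4) - r = J/4 - r = -r + J/4)
o(c) = c*(-1 + c)
U = -7
T(d, O) = 3/(2*(30 + d)) (T(d, O) = (O + (-O + (1/4)*6))/(d + 6*(-1 + 6)) = (O + (-O + 3/2))/(d + 6*5) = (O + (3/2 - O))/(d + 30) = 3/(2*(30 + d)))
T(U, Q(-2, 6))**2 = (3/(2*(30 - 7)))**2 = ((3/2)/23)**2 = ((3/2)*(1/23))**2 = (3/46)**2 = 9/2116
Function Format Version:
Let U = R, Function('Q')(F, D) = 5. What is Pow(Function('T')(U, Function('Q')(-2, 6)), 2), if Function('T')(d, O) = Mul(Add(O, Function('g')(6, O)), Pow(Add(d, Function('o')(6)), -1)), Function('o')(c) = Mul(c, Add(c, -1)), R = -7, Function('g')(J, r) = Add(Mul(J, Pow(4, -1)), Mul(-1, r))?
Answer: Rational(9, 2116) ≈ 0.0042533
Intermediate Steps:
Function('g')(J, r) = Add(Mul(-1, r), Mul(Rational(1, 4), J)) (Function('g')(J, r) = Add(Mul(J, Rational(1, 4)), Mul(-1, r)) = Add(Mul(Rational(1, 4), J), Mul(-1, r)) = Add(Mul(-1, r), Mul(Rational(1, 4), J)))
Function('o')(c) = Mul(c, Add(-1, c))
U = -7
Function('T')(d, O) = Mul(Rational(3, 2), Pow(Add(30, d), -1)) (Function('T')(d, O) = Mul(Add(O, Add(Mul(-1, O), Mul(Rational(1, 4), 6))), Pow(Add(d, Mul(6, Add(-1, 6))), -1)) = Mul(Add(O, Add(Mul(-1, O), Rational(3, 2))), Pow(Add(d, Mul(6, 5)), -1)) = Mul(Add(O, Add(Rational(3, 2), Mul(-1, O))), Pow(Add(d, 30), -1)) = Mul(Rational(3, 2), Pow(Add(30, d), -1)))
Pow(Function('T')(U, Function('Q')(-2, 6)), 2) = Pow(Mul(Rational(3, 2), Pow(Add(30, -7), -1)), 2) = Pow(Mul(Rational(3, 2), Pow(23, -1)), 2) = Pow(Mul(Rational(3, 2), Rational(1, 23)), 2) = Pow(Rational(3, 46), 2) = Rational(9, 2116)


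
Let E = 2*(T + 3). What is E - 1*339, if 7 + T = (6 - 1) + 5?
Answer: -327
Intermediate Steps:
T = 3 (T = -7 + ((6 - 1) + 5) = -7 + (5 + 5) = -7 + 10 = 3)
E = 12 (E = 2*(3 + 3) = 2*6 = 12)
E - 1*339 = 12 - 1*339 = 12 - 339 = -327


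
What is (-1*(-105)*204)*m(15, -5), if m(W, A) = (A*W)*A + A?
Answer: 7925400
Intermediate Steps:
m(W, A) = A + W*A² (m(W, A) = W*A² + A = A + W*A²)
(-1*(-105)*204)*m(15, -5) = (-1*(-105)*204)*(-5*(1 - 5*15)) = (105*204)*(-5*(1 - 75)) = 21420*(-5*(-74)) = 21420*370 = 7925400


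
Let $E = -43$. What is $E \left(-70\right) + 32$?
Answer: $3042$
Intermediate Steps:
$E \left(-70\right) + 32 = \left(-43\right) \left(-70\right) + 32 = 3010 + 32 = 3042$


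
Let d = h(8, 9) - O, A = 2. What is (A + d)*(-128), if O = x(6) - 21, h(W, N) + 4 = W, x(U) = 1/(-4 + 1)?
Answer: -10496/3 ≈ -3498.7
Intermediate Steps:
x(U) = -1/3 (x(U) = 1/(-3) = -1/3)
h(W, N) = -4 + W
O = -64/3 (O = -1/3 - 21 = -64/3 ≈ -21.333)
d = 76/3 (d = (-4 + 8) - 1*(-64/3) = 4 + 64/3 = 76/3 ≈ 25.333)
(A + d)*(-128) = (2 + 76/3)*(-128) = (82/3)*(-128) = -10496/3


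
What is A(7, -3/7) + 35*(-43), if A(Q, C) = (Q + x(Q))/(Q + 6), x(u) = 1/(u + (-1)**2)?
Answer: -156463/104 ≈ -1504.5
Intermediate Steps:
x(u) = 1/(1 + u) (x(u) = 1/(u + 1) = 1/(1 + u))
A(Q, C) = (Q + 1/(1 + Q))/(6 + Q) (A(Q, C) = (Q + 1/(1 + Q))/(Q + 6) = (Q + 1/(1 + Q))/(6 + Q))
A(7, -3/7) + 35*(-43) = (1 + 7*(1 + 7))/((1 + 7)*(6 + 7)) + 35*(-43) = (1 + 7*8)/(8*13) - 1505 = (1/8)*(1/13)*(1 + 56) - 1505 = (1/8)*(1/13)*57 - 1505 = 57/104 - 1505 = -156463/104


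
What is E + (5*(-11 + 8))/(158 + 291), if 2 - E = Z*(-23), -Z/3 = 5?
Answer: -154022/449 ≈ -343.03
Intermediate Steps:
Z = -15 (Z = -3*5 = -15)
E = -343 (E = 2 - (-15)*(-23) = 2 - 1*345 = 2 - 345 = -343)
E + (5*(-11 + 8))/(158 + 291) = -343 + (5*(-11 + 8))/(158 + 291) = -343 + (5*(-3))/449 = -343 + (1/449)*(-15) = -343 - 15/449 = -154022/449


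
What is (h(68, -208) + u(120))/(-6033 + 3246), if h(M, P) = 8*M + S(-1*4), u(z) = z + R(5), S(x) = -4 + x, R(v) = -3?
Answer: -653/2787 ≈ -0.23430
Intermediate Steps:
u(z) = -3 + z (u(z) = z - 3 = -3 + z)
h(M, P) = -8 + 8*M (h(M, P) = 8*M + (-4 - 1*4) = 8*M + (-4 - 4) = 8*M - 8 = -8 + 8*M)
(h(68, -208) + u(120))/(-6033 + 3246) = ((-8 + 8*68) + (-3 + 120))/(-6033 + 3246) = ((-8 + 544) + 117)/(-2787) = (536 + 117)*(-1/2787) = 653*(-1/2787) = -653/2787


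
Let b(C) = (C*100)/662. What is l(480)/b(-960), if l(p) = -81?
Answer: 8937/16000 ≈ 0.55856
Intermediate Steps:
b(C) = 50*C/331 (b(C) = (100*C)*(1/662) = 50*C/331)
l(480)/b(-960) = -81/((50/331)*(-960)) = -81/(-48000/331) = -81*(-331/48000) = 8937/16000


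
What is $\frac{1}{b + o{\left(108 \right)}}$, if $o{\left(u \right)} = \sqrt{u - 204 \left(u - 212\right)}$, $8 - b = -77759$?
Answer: $\frac{77767}{6047684965} - \frac{2 \sqrt{5331}}{6047684965} \approx 1.2835 \cdot 10^{-5}$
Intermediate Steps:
$b = 77767$ ($b = 8 - -77759 = 8 + 77759 = 77767$)
$o{\left(u \right)} = \sqrt{43248 - 203 u}$ ($o{\left(u \right)} = \sqrt{u - 204 \left(-212 + u\right)} = \sqrt{u - \left(-43248 + 204 u\right)} = \sqrt{43248 - 203 u}$)
$\frac{1}{b + o{\left(108 \right)}} = \frac{1}{77767 + \sqrt{43248 - 21924}} = \frac{1}{77767 + \sqrt{21324}} = \frac{1}{77767 + 2 \sqrt{5331}}$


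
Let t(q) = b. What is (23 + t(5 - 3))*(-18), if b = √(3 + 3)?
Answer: -414 - 18*√6 ≈ -458.09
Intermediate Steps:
b = √6 ≈ 2.4495
t(q) = √6
(23 + t(5 - 3))*(-18) = (23 + √6)*(-18) = -414 - 18*√6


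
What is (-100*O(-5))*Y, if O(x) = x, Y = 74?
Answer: 37000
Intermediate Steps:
(-100*O(-5))*Y = -100*(-5)*74 = 500*74 = 37000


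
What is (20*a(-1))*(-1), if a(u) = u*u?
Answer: -20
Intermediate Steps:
a(u) = u²
(20*a(-1))*(-1) = (20*(-1)²)*(-1) = (20*1)*(-1) = 20*(-1) = -20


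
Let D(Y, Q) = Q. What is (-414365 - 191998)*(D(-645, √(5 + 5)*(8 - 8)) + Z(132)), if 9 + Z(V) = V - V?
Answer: 5457267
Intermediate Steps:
Z(V) = -9 (Z(V) = -9 + (V - V) = -9 + 0 = -9)
(-414365 - 191998)*(D(-645, √(5 + 5)*(8 - 8)) + Z(132)) = (-414365 - 191998)*(√(5 + 5)*(8 - 8) - 9) = -606363*(√10*0 - 9) = -606363*(0 - 9) = -606363*(-9) = 5457267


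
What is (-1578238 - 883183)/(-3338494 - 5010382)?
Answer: 2461421/8348876 ≈ 0.29482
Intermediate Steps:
(-1578238 - 883183)/(-3338494 - 5010382) = -2461421/(-8348876) = -2461421*(-1/8348876) = 2461421/8348876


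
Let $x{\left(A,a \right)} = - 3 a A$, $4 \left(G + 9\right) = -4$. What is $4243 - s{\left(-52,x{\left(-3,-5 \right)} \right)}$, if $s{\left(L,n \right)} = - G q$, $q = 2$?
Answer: $4223$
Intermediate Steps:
$G = -10$ ($G = -9 + \frac{1}{4} \left(-4\right) = -9 - 1 = -10$)
$x{\left(A,a \right)} = - 3 A a$
$s{\left(L,n \right)} = 20$ ($s{\left(L,n \right)} = \left(-1\right) \left(-10\right) 2 = 10 \cdot 2 = 20$)
$4243 - s{\left(-52,x{\left(-3,-5 \right)} \right)} = 4243 - 20 = 4223$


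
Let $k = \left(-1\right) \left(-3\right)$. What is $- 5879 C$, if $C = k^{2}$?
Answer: $-52911$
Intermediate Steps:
$k = 3$
$C = 9$ ($C = 3^{2} = 9$)
$- 5879 C = \left(-5879\right) 9 = -52911$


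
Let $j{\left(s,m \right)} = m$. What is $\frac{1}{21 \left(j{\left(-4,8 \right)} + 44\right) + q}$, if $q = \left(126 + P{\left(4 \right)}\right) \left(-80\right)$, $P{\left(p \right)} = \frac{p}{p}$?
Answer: $- \frac{1}{9068} \approx -0.00011028$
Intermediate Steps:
$P{\left(p \right)} = 1$
$q = -10160$ ($q = \left(126 + 1\right) \left(-80\right) = 127 \left(-80\right) = -10160$)
$\frac{1}{21 \left(j{\left(-4,8 \right)} + 44\right) + q} = \frac{1}{21 \left(8 + 44\right) - 10160} = \frac{1}{21 \cdot 52 - 10160} = \frac{1}{1092 - 10160} = \frac{1}{-9068} = - \frac{1}{9068}$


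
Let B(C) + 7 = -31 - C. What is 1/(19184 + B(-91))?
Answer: 1/19237 ≈ 5.1983e-5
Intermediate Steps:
B(C) = -38 - C (B(C) = -7 + (-31 - C) = -38 - C)
1/(19184 + B(-91)) = 1/(19184 + (-38 - 1*(-91))) = 1/(19184 + (-38 + 91)) = 1/(19184 + 53) = 1/19237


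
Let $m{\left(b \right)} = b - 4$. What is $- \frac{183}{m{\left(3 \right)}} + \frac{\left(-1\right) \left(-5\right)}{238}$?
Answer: $\frac{43559}{238} \approx 183.02$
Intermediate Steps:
$m{\left(b \right)} = -4 + b$ ($m{\left(b \right)} = b - 4 = -4 + b$)
$- \frac{183}{m{\left(3 \right)}} + \frac{\left(-1\right) \left(-5\right)}{238} = - \frac{183}{-4 + 3} + \frac{\left(-1\right) \left(-5\right)}{238} = - \frac{183}{-1} + 5 \cdot \frac{1}{238} = \left(-183\right) \left(-1\right) + \frac{5}{238} = 183 + \frac{5}{238} = \frac{43559}{238}$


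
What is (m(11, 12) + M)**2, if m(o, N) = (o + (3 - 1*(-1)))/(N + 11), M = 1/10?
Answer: 29929/52900 ≈ 0.56577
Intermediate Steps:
M = 1/10 ≈ 0.10000
m(o, N) = (4 + o)/(11 + N) (m(o, N) = (o + (3 + 1))/(11 + N) = (o + 4)/(11 + N) = (4 + o)/(11 + N))
(m(11, 12) + M)**2 = ((4 + 11)/(11 + 12) + 1/10)**2 = (15/23 + 1/10)**2 = (173/230)**2 = 29929/52900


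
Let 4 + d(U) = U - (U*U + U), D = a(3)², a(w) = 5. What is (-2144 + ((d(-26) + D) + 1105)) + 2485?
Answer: 791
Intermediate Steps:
D = 25 (D = 5² = 25)
d(U) = -4 - U² (d(U) = -4 + (U - (U*U + U)) = -4 + (U - (U² + U)) = -4 + (U - (U + U²)) = -4 + (U + (-U - U²)) = -4 - U²)
(-2144 + ((d(-26) + D) + 1105)) + 2485 = (-2144 + (((-4 - 1*(-26)²) + 25) + 1105)) + 2485 = (-2144 + (((-4 - 1*676) + 25) + 1105)) + 2485 = (-2144 + (((-4 - 676) + 25) + 1105)) + 2485 = (-2144 + ((-680 + 25) + 1105)) + 2485 = (-2144 + (-655 + 1105)) + 2485 = (-2144 + 450) + 2485 = -1694 + 2485 = 791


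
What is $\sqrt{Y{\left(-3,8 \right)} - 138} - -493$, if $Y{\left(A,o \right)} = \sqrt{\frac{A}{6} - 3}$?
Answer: $493 + \frac{\sqrt{-552 + 2 i \sqrt{14}}}{2} \approx 493.08 + 11.748 i$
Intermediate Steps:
$Y{\left(A,o \right)} = \sqrt{-3 + \frac{A}{6}}$ ($Y{\left(A,o \right)} = \sqrt{A \frac{1}{6} - 3} = \sqrt{\frac{A}{6} - 3} = \sqrt{-3 + \frac{A}{6}}$)
$\sqrt{Y{\left(-3,8 \right)} - 138} - -493 = \sqrt{\frac{\sqrt{-108 + 6 \left(-3\right)}}{6} - 138} - -493 = \sqrt{\frac{\sqrt{-108 - 18}}{6} - 138} + 493 = \sqrt{\frac{\sqrt{-126}}{6} - 138} + 493 = \sqrt{\frac{3 i \sqrt{14}}{6} - 138} + 493 = \sqrt{\frac{i \sqrt{14}}{2} - 138} + 493 = \sqrt{-138 + \frac{i \sqrt{14}}{2}} + 493 = 493 + \sqrt{-138 + \frac{i \sqrt{14}}{2}}$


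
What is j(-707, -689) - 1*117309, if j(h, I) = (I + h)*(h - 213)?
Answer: 1167011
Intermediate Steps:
j(h, I) = (-213 + h)*(I + h) (j(h, I) = (I + h)*(-213 + h) = (-213 + h)*(I + h))
j(-707, -689) - 1*117309 = ((-707)² - 213*(-689) - 213*(-707) - 689*(-707)) - 1*117309 = (499849 + 146757 + 150591 + 487123) - 117309 = 1284320 - 117309 = 1167011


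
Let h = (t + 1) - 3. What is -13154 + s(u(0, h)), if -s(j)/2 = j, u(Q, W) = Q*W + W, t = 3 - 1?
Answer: -13154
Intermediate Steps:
t = 2
h = 0 (h = (2 + 1) - 3 = 3 - 3 = 0)
u(Q, W) = W + Q*W
s(j) = -2*j
-13154 + s(u(0, h)) = -13154 - 0*(1 + 0) = -13154 - 0 = -13154 - 2*0 = -13154 + 0 = -13154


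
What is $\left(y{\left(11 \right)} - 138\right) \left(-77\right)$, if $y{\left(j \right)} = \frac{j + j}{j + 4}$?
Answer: $\frac{157696}{15} \approx 10513.0$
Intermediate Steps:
$y{\left(j \right)} = \frac{2 j}{4 + j}$
$\left(y{\left(11 \right)} - 138\right) \left(-77\right) = \left(2 \cdot 11 \frac{1}{4 + 11} - 138\right) \left(-77\right) = \left(2 \cdot 11 \cdot \frac{1}{15} - 138\right) \left(-77\right) = \left(\frac{22}{15} - 138\right) \left(-77\right) = \left(- \frac{2048}{15}\right) \left(-77\right) = \frac{157696}{15}$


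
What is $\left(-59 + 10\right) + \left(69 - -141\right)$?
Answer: $161$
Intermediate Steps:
$\left(-59 + 10\right) + \left(69 - -141\right) = -49 + \left(69 + 141\right) = -49 + 210 = 161$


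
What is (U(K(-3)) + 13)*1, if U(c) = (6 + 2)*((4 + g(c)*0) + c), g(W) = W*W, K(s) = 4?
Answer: 77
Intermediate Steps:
g(W) = W**2
U(c) = 32 + 8*c (U(c) = (6 + 2)*((4 + c**2*0) + c) = 8*((4 + 0) + c) = 8*(4 + c) = 32 + 8*c)
(U(K(-3)) + 13)*1 = ((32 + 8*4) + 13)*1 = ((32 + 32) + 13)*1 = (64 + 13)*1 = 77*1 = 77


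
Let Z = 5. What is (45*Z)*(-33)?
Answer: -7425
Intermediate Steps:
(45*Z)*(-33) = (45*5)*(-33) = 225*(-33) = -7425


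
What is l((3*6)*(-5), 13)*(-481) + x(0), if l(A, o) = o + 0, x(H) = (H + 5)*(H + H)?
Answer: -6253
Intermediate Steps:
x(H) = 2*H*(5 + H) (x(H) = (5 + H)*(2*H) = 2*H*(5 + H))
l(A, o) = o
l((3*6)*(-5), 13)*(-481) + x(0) = 13*(-481) + 2*0*(5 + 0) = -6253 + 2*0*5 = -6253 + 0 = -6253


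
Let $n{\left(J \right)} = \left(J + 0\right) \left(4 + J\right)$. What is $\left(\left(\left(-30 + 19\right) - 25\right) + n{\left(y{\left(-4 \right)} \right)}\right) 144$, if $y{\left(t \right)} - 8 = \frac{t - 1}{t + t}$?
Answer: $\frac{41985}{4} \approx 10496.0$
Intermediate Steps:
$y{\left(t \right)} = 8 + \frac{-1 + t}{2 t}$ ($y{\left(t \right)} = 8 + \frac{t - 1}{t + t} = 8 + \frac{-1 + t}{2 t}$)
$n{\left(J \right)} = J \left(4 + J\right)$
$\left(\left(\left(-30 + 19\right) - 25\right) + n{\left(y{\left(-4 \right)} \right)}\right) 144 = \left(\left(\left(-30 + 19\right) - 25\right) + \frac{-1 + 17 \left(-4\right)}{2 \left(-4\right)} \left(4 + \frac{-1 + 17 \left(-4\right)}{2 \left(-4\right)}\right)\right) 144 = \left(\left(-11 - 25\right) + \frac{1}{2} \left(- \frac{1}{4}\right) \left(-1 - 68\right) \left(4 + \frac{1}{2} \left(- \frac{1}{4}\right) \left(-1 - 68\right)\right)\right) 144 = \left(-36 + \frac{1}{2} \left(- \frac{1}{4}\right) \left(-69\right) \left(4 + \frac{1}{2} \left(- \frac{1}{4}\right) \left(-69\right)\right)\right) 144 = \left(-36 + \frac{69 \left(4 + \frac{69}{8}\right)}{8}\right) 144 = \left(-36 + \frac{69}{8} \cdot \frac{101}{8}\right) 144 = \left(-36 + \frac{6969}{64}\right) 144 = \frac{4665}{64} \cdot 144 = \frac{41985}{4}$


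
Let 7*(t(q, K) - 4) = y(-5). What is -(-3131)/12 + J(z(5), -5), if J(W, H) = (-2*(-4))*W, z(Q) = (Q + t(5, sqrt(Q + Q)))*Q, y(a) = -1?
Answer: 51677/84 ≈ 615.20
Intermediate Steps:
t(q, K) = 27/7 (t(q, K) = 4 + (1/7)*(-1) = 4 - 1/7 = 27/7)
z(Q) = Q*(27/7 + Q) (z(Q) = (Q + 27/7)*Q = (27/7 + Q)*Q = Q*(27/7 + Q))
J(W, H) = 8*W
-(-3131)/12 + J(z(5), -5) = -(-3131)/12 + 8*((1/7)*5*(27 + 7*5)) = -(-3131)/12 + 8*((1/7)*5*(27 + 35)) = -31*(-101/12) + 8*((1/7)*5*62) = 3131/12 + 8*(310/7) = 3131/12 + 2480/7 = 51677/84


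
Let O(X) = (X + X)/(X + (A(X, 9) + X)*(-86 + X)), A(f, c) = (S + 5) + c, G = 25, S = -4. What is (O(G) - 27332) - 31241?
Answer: -12358908/211 ≈ -58573.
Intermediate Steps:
A(f, c) = 1 + c (A(f, c) = (-4 + 5) + c = 1 + c)
O(X) = 2*X/(X + (-86 + X)*(10 + X)) (O(X) = (X + X)/(X + ((1 + 9) + X)*(-86 + X)) = (2*X)/(X + (10 + X)*(-86 + X)) = (2*X)/(X + (-86 + X)*(10 + X)) = 2*X/(X + (-86 + X)*(10 + X)))
(O(G) - 27332) - 31241 = (2*25/(-860 + 25² - 75*25) - 27332) - 31241 = (2*25/(-860 + 625 - 1875) - 27332) - 31241 = (2*25/(-2110) - 27332) - 31241 = (2*25*(-1/2110) - 27332) - 31241 = (-5/211 - 27332) - 31241 = -5767057/211 - 31241 = -12358908/211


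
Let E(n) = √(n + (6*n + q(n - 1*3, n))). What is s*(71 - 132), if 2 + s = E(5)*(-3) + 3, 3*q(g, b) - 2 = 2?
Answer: -61 + 61*√327 ≈ 1042.1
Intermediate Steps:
q(g, b) = 4/3 (q(g, b) = ⅔ + (⅓)*2 = ⅔ + ⅔ = 4/3)
E(n) = √(4/3 + 7*n) (E(n) = √(n + (6*n + 4/3)) = √(n + (4/3 + 6*n)) = √(4/3 + 7*n))
s = 1 - √327 (s = -2 + ((√(12 + 63*5)/3)*(-3) + 3) = -2 + ((√(12 + 315)/3)*(-3) + 3) = -2 + ((√327/3)*(-3) + 3) = -2 + (-√327 + 3) = -2 + (3 - √327) = 1 - √327 ≈ -17.083)
s*(71 - 132) = (1 - √327)*(71 - 132) = (1 - √327)*(-61) = -61 + 61*√327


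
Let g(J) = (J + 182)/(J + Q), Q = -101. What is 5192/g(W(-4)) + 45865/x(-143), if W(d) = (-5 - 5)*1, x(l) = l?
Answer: -22575349/6149 ≈ -3671.4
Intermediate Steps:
W(d) = -10 (W(d) = -10*1 = -10)
g(J) = (182 + J)/(-101 + J) (g(J) = (J + 182)/(J - 101) = (182 + J)/(-101 + J))
5192/g(W(-4)) + 45865/x(-143) = 5192/(((182 - 10)/(-101 - 10))) + 45865/(-143) = 5192/((172/(-111))) + 45865*(-1/143) = 5192/((-1/111*172)) - 45865/143 = 5192/(-172/111) - 45865/143 = 5192*(-111/172) - 45865/143 = -144078/43 - 45865/143 = -22575349/6149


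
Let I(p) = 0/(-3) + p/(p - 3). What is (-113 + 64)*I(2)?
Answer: 98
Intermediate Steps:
I(p) = p/(-3 + p) (I(p) = 0*(-⅓) + p/(-3 + p) = 0 + p/(-3 + p) = p/(-3 + p))
(-113 + 64)*I(2) = (-113 + 64)*(2/(-3 + 2)) = -98/(-1) = -98*(-1) = -49*(-2) = 98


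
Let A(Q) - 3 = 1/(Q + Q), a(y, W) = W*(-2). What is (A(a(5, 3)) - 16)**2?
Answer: 24649/144 ≈ 171.17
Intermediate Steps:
a(y, W) = -2*W
A(Q) = 3 + 1/(2*Q) (A(Q) = 3 + 1/(Q + Q) = 3 + 1/(2*Q))
(A(a(5, 3)) - 16)**2 = ((3 + 1/(2*((-2*3)))) - 16)**2 = ((3 + (1/2)/(-6)) - 16)**2 = ((3 + (1/2)*(-1/6)) - 16)**2 = ((3 - 1/12) - 16)**2 = (35/12 - 16)**2 = (-157/12)**2 = 24649/144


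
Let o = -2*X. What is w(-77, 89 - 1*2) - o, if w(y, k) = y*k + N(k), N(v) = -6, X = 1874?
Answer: -2957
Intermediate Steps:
o = -3748 (o = -2*1874 = -3748)
w(y, k) = -6 + k*y (w(y, k) = y*k - 6 = k*y - 6 = -6 + k*y)
w(-77, 89 - 1*2) - o = (-6 + (89 - 1*2)*(-77)) - 1*(-3748) = (-6 + (89 - 2)*(-77)) + 3748 = (-6 + 87*(-77)) + 3748 = (-6 - 6699) + 3748 = -6705 + 3748 = -2957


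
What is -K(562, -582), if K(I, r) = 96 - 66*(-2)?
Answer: -228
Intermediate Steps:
K(I, r) = 228 (K(I, r) = 96 + 132 = 228)
-K(562, -582) = -1*228 = -228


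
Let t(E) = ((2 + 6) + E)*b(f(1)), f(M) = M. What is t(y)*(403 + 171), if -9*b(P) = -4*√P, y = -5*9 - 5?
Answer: -32144/3 ≈ -10715.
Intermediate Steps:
y = -50 (y = -45 - 5 = -50)
b(P) = 4*√P/9 (b(P) = -(-4)*√P/9 = 4*√P/9)
t(E) = 32/9 + 4*E/9 (t(E) = ((2 + 6) + E)*(4*√1/9) = (8 + E)*((4/9)*1) = (8 + E)*(4/9) = 32/9 + 4*E/9)
t(y)*(403 + 171) = (32/9 + (4/9)*(-50))*(403 + 171) = (32/9 - 200/9)*574 = -56/3*574 = -32144/3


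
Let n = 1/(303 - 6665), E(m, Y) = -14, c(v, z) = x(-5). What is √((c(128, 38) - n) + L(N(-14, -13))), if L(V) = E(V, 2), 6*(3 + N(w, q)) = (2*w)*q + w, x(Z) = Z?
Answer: I*√769019474/6362 ≈ 4.3589*I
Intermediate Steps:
c(v, z) = -5
N(w, q) = -3 + w/6 + q*w/3 (N(w, q) = -3 + ((2*w)*q + w)/6 = -3 + (2*q*w + w)/6 = -3 + (w + 2*q*w)/6 = -3 + (w/6 + q*w/3) = -3 + w/6 + q*w/3)
n = -1/6362 (n = 1/(-6362) = -1/6362 ≈ -0.00015718)
L(V) = -14
√((c(128, 38) - n) + L(N(-14, -13))) = √((-5 - 1*(-1/6362)) - 14) = √((-5 + 1/6362) - 14) = √(-31809/6362 - 14) = √(-120877/6362) = I*√769019474/6362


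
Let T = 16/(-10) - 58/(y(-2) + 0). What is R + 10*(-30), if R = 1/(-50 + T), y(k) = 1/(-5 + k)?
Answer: -531595/1772 ≈ -300.00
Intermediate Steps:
T = 2022/5 (T = 16/(-10) - 58/(1/(-5 - 2) + 0) = 16*(-⅒) - 58/(1/(-7) + 0) = -8/5 - 58/(-⅐ + 0) = -8/5 - 58/(-⅐) = -8/5 - 58*(-7) = -8/5 + 406 = 2022/5 ≈ 404.40)
R = 5/1772 (R = 1/(-50 + 2022/5) = 1/(1772/5) = 5/1772 ≈ 0.0028217)
R + 10*(-30) = 5/1772 + 10*(-30) = 5/1772 - 300 = -531595/1772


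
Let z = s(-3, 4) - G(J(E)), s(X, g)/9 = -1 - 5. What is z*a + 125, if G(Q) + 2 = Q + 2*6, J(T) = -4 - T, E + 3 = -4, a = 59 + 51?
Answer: -7245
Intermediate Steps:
a = 110
E = -7 (E = -3 - 4 = -7)
s(X, g) = -54 (s(X, g) = 9*(-1 - 5) = 9*(-6) = -54)
G(Q) = 10 + Q (G(Q) = -2 + (Q + 2*6) = -2 + (Q + 12) = -2 + (12 + Q) = 10 + Q)
z = -67 (z = -54 - (10 + (-4 - 1*(-7))) = -54 - (10 + (-4 + 7)) = -54 - (10 + 3) = -54 - 1*13 = -54 - 13 = -67)
z*a + 125 = -67*110 + 125 = -7370 + 125 = -7245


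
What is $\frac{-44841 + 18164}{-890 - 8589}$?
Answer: $\frac{26677}{9479} \approx 2.8143$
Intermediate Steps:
$\frac{-44841 + 18164}{-890 - 8589} = - \frac{26677}{-9479} = \left(-26677\right) \left(- \frac{1}{9479}\right) = \frac{26677}{9479}$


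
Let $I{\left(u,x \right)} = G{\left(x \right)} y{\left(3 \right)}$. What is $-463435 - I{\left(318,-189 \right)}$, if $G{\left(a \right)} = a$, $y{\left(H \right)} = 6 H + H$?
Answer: $-459466$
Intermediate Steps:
$y{\left(H \right)} = 7 H$
$I{\left(u,x \right)} = 21 x$ ($I{\left(u,x \right)} = x 7 \cdot 3 = x 21 = 21 x$)
$-463435 - I{\left(318,-189 \right)} = -463435 - 21 \left(-189\right) = -463435 - -3969 = -463435 + 3969 = -459466$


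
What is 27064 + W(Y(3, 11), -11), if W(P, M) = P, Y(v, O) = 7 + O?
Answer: 27082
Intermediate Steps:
27064 + W(Y(3, 11), -11) = 27064 + (7 + 11) = 27064 + 18 = 27082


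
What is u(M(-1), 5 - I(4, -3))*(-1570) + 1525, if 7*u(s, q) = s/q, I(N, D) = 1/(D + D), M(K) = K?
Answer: 340345/217 ≈ 1568.4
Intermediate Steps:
I(N, D) = 1/(2*D)
u(s, q) = s/(7*q) (u(s, q) = (s/q)/7 = s/(7*q))
u(M(-1), 5 - I(4, -3))*(-1570) + 1525 = ((1/7)*(-1)/(5 - 1/(2*(-3))))*(-1570) + 1525 = ((1/7)*(-1)/(5 - (-1)/(2*3)))*(-1570) + 1525 = ((1/7)*(-1)/(5 - 1*(-1/6)))*(-1570) + 1525 = ((1/7)*(-1)/(5 + 1/6))*(-1570) + 1525 = ((1/7)*(-1)/(31/6))*(-1570) + 1525 = ((1/7)*(-1)*(6/31))*(-1570) + 1525 = -6/217*(-1570) + 1525 = 9420/217 + 1525 = 340345/217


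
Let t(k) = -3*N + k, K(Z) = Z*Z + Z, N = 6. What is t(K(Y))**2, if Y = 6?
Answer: 576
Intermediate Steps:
K(Z) = Z + Z**2 (K(Z) = Z**2 + Z = Z + Z**2)
t(k) = -18 + k (t(k) = -3*6 + k = -18 + k)
t(K(Y))**2 = (-18 + 6*(1 + 6))**2 = (-18 + 6*7)**2 = (-18 + 42)**2 = 24**2 = 576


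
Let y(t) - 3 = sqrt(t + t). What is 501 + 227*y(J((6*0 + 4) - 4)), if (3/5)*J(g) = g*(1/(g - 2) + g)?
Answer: 0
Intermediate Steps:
J(g) = 5*g*(g + 1/(-2 + g))/3 (J(g) = 5*(g*(1/(g - 2) + g))/3 = 5*(g*(1/(-2 + g) + g))/3 = 5*(g*(g + 1/(-2 + g)))/3 = 5*g*(g + 1/(-2 + g))/3)
y(t) = 3 + sqrt(2)*sqrt(t) (y(t) = 3 + sqrt(t + t) = 3 + sqrt(2*t) = 3 + sqrt(2)*sqrt(t))
501 + 227*y(J((6*0 + 4) - 4)) = 501 + 227*(3 + sqrt(2)*sqrt(5*((6*0 + 4) - 4)*(1 + ((6*0 + 4) - 4)**2 - 2*((6*0 + 4) - 4))/(3*(-2 + ((6*0 + 4) - 4))))) = 501 + 227*(3 + sqrt(2)*sqrt(5*((0 + 4) - 4)*(1 + ((0 + 4) - 4)**2 - 2*((0 + 4) - 4))/(3*(-2 + ((0 + 4) - 4))))) = 501 + 227*(3 + sqrt(2)*sqrt(5*(4 - 4)*(1 + (4 - 4)**2 - 2*(4 - 4))/(3*(-2 + (4 - 4))))) = 501 + 227*(3 + sqrt(2)*sqrt((5/3)*0*(1 + 0**2 - 2*0)/(-2 + 0))) = 501 + 227*(3 + sqrt(2)*sqrt((5/3)*0*(1 + 0 + 0)/(-2))) = 501 + 227*(3 + sqrt(2)*sqrt((5/3)*0*(-1/2)*1)) = 501 + 227*(3 + sqrt(2)*sqrt(0)) = 501 + 227*(3 + sqrt(2)*0) = 501 + 227*(3 + 0) = 501 + 227*3 = 501 + 681 = 1182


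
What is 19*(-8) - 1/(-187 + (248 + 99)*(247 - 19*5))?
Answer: -7988665/52557 ≈ -152.00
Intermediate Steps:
19*(-8) - 1/(-187 + (248 + 99)*(247 - 19*5)) = -152 - 1/(-187 + 347*(247 - 95)) = -152 - 1/(-187 + 347*152) = -152 - 1/(-187 + 52744) = -152 - 1/52557 = -7988665/52557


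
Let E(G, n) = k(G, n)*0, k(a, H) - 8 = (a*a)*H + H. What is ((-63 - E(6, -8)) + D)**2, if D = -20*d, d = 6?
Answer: 33489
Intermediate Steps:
k(a, H) = 8 + H + H*a**2 (k(a, H) = 8 + ((a*a)*H + H) = 8 + (a**2*H + H) = 8 + (H*a**2 + H) = 8 + (H + H*a**2) = 8 + H + H*a**2)
E(G, n) = 0 (E(G, n) = (8 + n + n*G**2)*0 = 0)
D = -120 (D = -20*6 = -120)
((-63 - E(6, -8)) + D)**2 = ((-63 - 1*0) - 120)**2 = ((-63 + 0) - 120)**2 = (-63 - 120)**2 = (-183)**2 = 33489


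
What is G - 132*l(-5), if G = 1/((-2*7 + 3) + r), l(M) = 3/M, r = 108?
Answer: 38417/485 ≈ 79.210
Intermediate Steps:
G = 1/97 (G = 1/((-2*7 + 3) + 108) = 1/((-14 + 3) + 108) = 1/(-11 + 108) = 1/97 ≈ 0.010309)
G - 132*l(-5) = 1/97 - 396/(-5) = 1/97 - 396*(-1)/5 = 1/97 - 132*(-3/5) = 1/97 + 396/5 = 38417/485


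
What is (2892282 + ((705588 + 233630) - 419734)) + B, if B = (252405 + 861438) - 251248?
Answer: 4274361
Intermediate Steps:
B = 862595 (B = 1113843 - 251248 = 862595)
(2892282 + ((705588 + 233630) - 419734)) + B = (2892282 + ((705588 + 233630) - 419734)) + 862595 = (2892282 + (939218 - 419734)) + 862595 = (2892282 + 519484) + 862595 = 3411766 + 862595 = 4274361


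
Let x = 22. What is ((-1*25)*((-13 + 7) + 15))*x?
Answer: -4950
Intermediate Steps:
((-1*25)*((-13 + 7) + 15))*x = ((-1*25)*((-13 + 7) + 15))*22 = -25*(-6 + 15)*22 = -25*9*22 = -225*22 = -4950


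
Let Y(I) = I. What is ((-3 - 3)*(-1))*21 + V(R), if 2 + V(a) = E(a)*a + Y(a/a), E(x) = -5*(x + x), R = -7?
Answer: -365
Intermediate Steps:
E(x) = -10*x
V(a) = -1 - 10*a² (V(a) = -2 + ((-10*a)*a + a/a) = -2 + (-10*a² + 1) = -2 + (1 - 10*a²) = -1 - 10*a²)
((-3 - 3)*(-1))*21 + V(R) = ((-3 - 3)*(-1))*21 + (-1 - 10*(-7)²) = -6*(-1)*21 + (-1 - 10*49) = 6*21 + (-1 - 490) = 126 - 491 = -365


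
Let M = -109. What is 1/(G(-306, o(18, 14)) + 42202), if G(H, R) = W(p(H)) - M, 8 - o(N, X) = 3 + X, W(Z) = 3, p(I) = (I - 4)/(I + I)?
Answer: 1/42314 ≈ 2.3633e-5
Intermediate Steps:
p(I) = (-4 + I)/(2*I) (p(I) = (-4 + I)/((2*I)) = (-4 + I)*(1/(2*I)) = (-4 + I)/(2*I))
o(N, X) = 5 - X (o(N, X) = 8 - (3 + X) = 8 + (-3 - X) = 5 - X)
G(H, R) = 112 (G(H, R) = 3 - 1*(-109) = 3 + 109 = 112)
1/(G(-306, o(18, 14)) + 42202) = 1/(112 + 42202) = 1/42314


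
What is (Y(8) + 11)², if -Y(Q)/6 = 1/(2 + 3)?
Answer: 2401/25 ≈ 96.040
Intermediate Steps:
Y(Q) = -6/5 (Y(Q) = -6/(2 + 3) = -6/5)
(Y(8) + 11)² = (-6/5 + 11)² = (49/5)² = 2401/25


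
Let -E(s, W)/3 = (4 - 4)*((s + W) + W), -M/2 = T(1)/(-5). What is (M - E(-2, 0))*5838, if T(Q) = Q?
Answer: 11676/5 ≈ 2335.2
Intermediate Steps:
M = ⅖ (M = -2/(-5) = -2*(-1)/5 = -2*(-⅕) = ⅖ ≈ 0.40000)
E(s, W) = 0 (E(s, W) = -3*(4 - 4)*((s + W) + W) = -0*((W + s) + W) = -0*(s + 2*W) = -3*0 = 0)
(M - E(-2, 0))*5838 = (⅖ - 1*0)*5838 = (⅖ + 0)*5838 = (⅖)*5838 = 11676/5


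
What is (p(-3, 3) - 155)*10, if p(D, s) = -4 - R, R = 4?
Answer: -1630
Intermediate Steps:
p(D, s) = -8 (p(D, s) = -4 - 1*4 = -4 - 4 = -8)
(p(-3, 3) - 155)*10 = (-8 - 155)*10 = -163*10 = -1630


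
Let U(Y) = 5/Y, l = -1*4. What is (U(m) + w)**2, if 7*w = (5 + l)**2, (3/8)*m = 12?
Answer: 4489/50176 ≈ 0.089465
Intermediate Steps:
m = 32 (m = (8/3)*12 = 32)
l = -4
w = 1/7 (w = (5 - 4)**2/7 = (1/7)*1**2 = (1/7)*1 = 1/7 ≈ 0.14286)
(U(m) + w)**2 = (5/32 + 1/7)**2 = (67/224)**2 = 4489/50176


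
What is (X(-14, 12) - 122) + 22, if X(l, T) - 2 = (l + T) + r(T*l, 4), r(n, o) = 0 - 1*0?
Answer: -100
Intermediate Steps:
r(n, o) = 0 (r(n, o) = 0 + 0 = 0)
X(l, T) = 2 + T + l (X(l, T) = 2 + ((l + T) + 0) = 2 + ((T + l) + 0) = 2 + (T + l) = 2 + T + l)
(X(-14, 12) - 122) + 22 = ((2 + 12 - 14) - 122) + 22 = (0 - 122) + 22 = -122 + 22 = -100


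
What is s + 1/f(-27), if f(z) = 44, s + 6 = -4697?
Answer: -206931/44 ≈ -4703.0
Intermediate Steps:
s = -4703 (s = -6 - 4697 = -4703)
s + 1/f(-27) = -4703 + 1/44 = -206931/44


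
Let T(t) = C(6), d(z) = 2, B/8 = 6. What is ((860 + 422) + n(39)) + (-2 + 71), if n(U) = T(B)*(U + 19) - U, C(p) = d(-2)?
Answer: 1428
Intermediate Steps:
B = 48 (B = 8*6 = 48)
C(p) = 2
T(t) = 2
n(U) = 38 + U (n(U) = 2*(U + 19) - U = 2*(19 + U) - U = (38 + 2*U) - U = 38 + U)
((860 + 422) + n(39)) + (-2 + 71) = ((860 + 422) + (38 + 39)) + (-2 + 71) = (1282 + 77) + 69 = 1359 + 69 = 1428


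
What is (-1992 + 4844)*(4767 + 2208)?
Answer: 19892700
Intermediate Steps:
(-1992 + 4844)*(4767 + 2208) = 2852*6975 = 19892700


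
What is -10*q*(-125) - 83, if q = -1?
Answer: -1333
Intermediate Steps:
-10*q*(-125) - 83 = -10*(-1)*(-125) - 83 = 10*(-125) - 83 = -1250 - 83 = -1333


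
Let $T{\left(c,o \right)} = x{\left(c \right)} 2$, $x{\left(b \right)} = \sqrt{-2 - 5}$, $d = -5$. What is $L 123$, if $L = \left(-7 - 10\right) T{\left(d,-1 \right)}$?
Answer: $- 4182 i \sqrt{7} \approx - 11065.0 i$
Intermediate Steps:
$x{\left(b \right)} = i \sqrt{7}$ ($x{\left(b \right)} = \sqrt{-7} = i \sqrt{7}$)
$T{\left(c,o \right)} = 2 i \sqrt{7}$ ($T{\left(c,o \right)} = i \sqrt{7} \cdot 2 = 2 i \sqrt{7}$)
$L = - 34 i \sqrt{7}$ ($L = \left(-7 - 10\right) 2 i \sqrt{7} = - 17 \cdot 2 i \sqrt{7} = - 34 i \sqrt{7} \approx - 89.956 i$)
$L 123 = - 34 i \sqrt{7} \cdot 123 = - 4182 i \sqrt{7}$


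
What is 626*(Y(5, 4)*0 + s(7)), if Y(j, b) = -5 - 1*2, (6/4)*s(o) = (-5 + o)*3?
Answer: 2504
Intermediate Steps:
s(o) = -10 + 2*o (s(o) = 2*((-5 + o)*3)/3 = 2*(-15 + 3*o)/3 = -10 + 2*o)
Y(j, b) = -7 (Y(j, b) = -5 - 2 = -7)
626*(Y(5, 4)*0 + s(7)) = 626*(-7*0 + (-10 + 2*7)) = 626*(0 + (-10 + 14)) = 626*(0 + 4) = 626*4 = 2504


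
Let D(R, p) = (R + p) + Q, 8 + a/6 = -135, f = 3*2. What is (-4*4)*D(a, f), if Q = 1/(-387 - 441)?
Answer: 2821828/207 ≈ 13632.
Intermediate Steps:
f = 6
Q = -1/828 (Q = 1/(-828) = -1/828 ≈ -0.0012077)
a = -858 (a = -48 + 6*(-135) = -48 - 810 = -858)
D(R, p) = -1/828 + R + p (D(R, p) = (R + p) - 1/828 = -1/828 + R + p)
(-4*4)*D(a, f) = (-4*4)*(-1/828 - 858 + 6) = -16*(-705457/828) = 2821828/207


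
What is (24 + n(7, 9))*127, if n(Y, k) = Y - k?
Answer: 2794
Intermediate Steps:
(24 + n(7, 9))*127 = (24 + (7 - 1*9))*127 = (24 + (7 - 9))*127 = (24 - 2)*127 = 22*127 = 2794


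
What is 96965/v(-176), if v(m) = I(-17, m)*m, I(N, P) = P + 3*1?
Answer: 8815/2768 ≈ 3.1846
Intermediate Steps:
I(N, P) = 3 + P (I(N, P) = P + 3 = 3 + P)
v(m) = m*(3 + m) (v(m) = (3 + m)*m = m*(3 + m))
96965/v(-176) = 96965/((-176*(3 - 176))) = 96965/((-176*(-173))) = 96965/30448 = 96965*(1/30448) = 8815/2768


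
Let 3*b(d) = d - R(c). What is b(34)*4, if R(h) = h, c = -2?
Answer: 48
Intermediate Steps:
b(d) = 2/3 + d/3 (b(d) = (d - 1*(-2))/3 = (d + 2)/3 = (2 + d)/3 = 2/3 + d/3)
b(34)*4 = (2/3 + (1/3)*34)*4 = (2/3 + 34/3)*4 = 12*4 = 48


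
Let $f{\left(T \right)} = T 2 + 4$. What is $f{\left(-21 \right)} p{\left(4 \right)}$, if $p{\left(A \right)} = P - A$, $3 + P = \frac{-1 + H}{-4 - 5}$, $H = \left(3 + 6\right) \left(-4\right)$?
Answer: $\frac{988}{9} \approx 109.78$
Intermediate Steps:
$H = -36$ ($H = 9 \left(-4\right) = -36$)
$P = \frac{10}{9}$ ($P = -3 + \frac{-1 - 36}{-4 - 5} = -3 - \frac{37}{-9} = -3 - - \frac{37}{9} = -3 + \frac{37}{9} = \frac{10}{9} \approx 1.1111$)
$f{\left(T \right)} = 4 + 2 T$ ($f{\left(T \right)} = 2 T + 4 = 4 + 2 T$)
$p{\left(A \right)} = \frac{10}{9} - A$
$f{\left(-21 \right)} p{\left(4 \right)} = \left(4 + 2 \left(-21\right)\right) \left(\frac{10}{9} - 4\right) = \left(4 - 42\right) \left(\frac{10}{9} - 4\right) = \left(-38\right) \left(- \frac{26}{9}\right) = \frac{988}{9}$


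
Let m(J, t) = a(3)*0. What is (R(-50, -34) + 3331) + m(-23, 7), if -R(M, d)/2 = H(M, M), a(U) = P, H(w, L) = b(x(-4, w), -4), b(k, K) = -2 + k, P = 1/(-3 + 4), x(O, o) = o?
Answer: 3435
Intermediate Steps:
P = 1 (P = 1/1 = 1)
H(w, L) = -2 + w
a(U) = 1
R(M, d) = 4 - 2*M (R(M, d) = -2*(-2 + M) = 4 - 2*M)
m(J, t) = 0 (m(J, t) = 1*0 = 0)
(R(-50, -34) + 3331) + m(-23, 7) = ((4 - 2*(-50)) + 3331) + 0 = ((4 + 100) + 3331) + 0 = (104 + 3331) + 0 = 3435 + 0 = 3435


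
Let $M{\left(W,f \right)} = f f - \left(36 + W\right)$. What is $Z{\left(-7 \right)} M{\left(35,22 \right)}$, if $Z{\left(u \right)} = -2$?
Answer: $-826$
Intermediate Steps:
$M{\left(W,f \right)} = -36 + f^{2} - W$ ($M{\left(W,f \right)} = f^{2} - \left(36 + W\right) = -36 + f^{2} - W$)
$Z{\left(-7 \right)} M{\left(35,22 \right)} = - 2 \left(-36 + 22^{2} - 35\right) = - 2 \left(-36 + 484 - 35\right) = \left(-2\right) 413 = -826$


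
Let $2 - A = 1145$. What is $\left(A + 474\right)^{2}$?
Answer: $447561$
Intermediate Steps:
$A = -1143$ ($A = 2 - 1145 = -1143$)
$\left(A + 474\right)^{2} = \left(-1143 + 474\right)^{2} = \left(-669\right)^{2} = 447561$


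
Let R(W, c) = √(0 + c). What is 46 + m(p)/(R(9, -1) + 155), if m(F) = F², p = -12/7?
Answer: 27088462/588637 - 72*I/588637 ≈ 46.019 - 0.00012232*I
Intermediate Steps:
p = -12/7 (p = -12*⅐ = -12/7 ≈ -1.7143)
R(W, c) = √c
46 + m(p)/(R(9, -1) + 155) = 46 + (-12/7)²/(√(-1) + 155) = 46 + 144/(49*(I + 155)) = 46 + 144/(49*(155 + I)) = 46 + 144*((155 - I)/24026)/49 = 46 + 72*(155 - I)/588637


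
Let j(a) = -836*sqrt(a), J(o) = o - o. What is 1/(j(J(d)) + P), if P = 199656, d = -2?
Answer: 1/199656 ≈ 5.0086e-6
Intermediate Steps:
J(o) = 0
1/(j(J(d)) + P) = 1/(-836*sqrt(0) + 199656) = 1/(-836*0 + 199656) = 1/(0 + 199656) = 1/199656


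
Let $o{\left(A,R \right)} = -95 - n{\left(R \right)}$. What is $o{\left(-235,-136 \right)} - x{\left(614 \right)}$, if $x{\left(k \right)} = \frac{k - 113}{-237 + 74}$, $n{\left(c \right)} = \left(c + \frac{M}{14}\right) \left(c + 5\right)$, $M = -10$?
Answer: $- \frac{20539709}{1141} \approx -18002.0$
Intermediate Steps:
$n{\left(c \right)} = \left(5 + c\right) \left(- \frac{5}{7} + c\right)$ ($n{\left(c \right)} = \left(c - \frac{10}{14}\right) \left(c + 5\right) = \left(c - \frac{5}{7}\right) \left(5 + c\right) = \left(- \frac{5}{7} + c\right) \left(5 + c\right) = \left(5 + c\right) \left(- \frac{5}{7} + c\right)$)
$o{\left(A,R \right)} = - \frac{640}{7} - R^{2} - \frac{30 R}{7}$ ($o{\left(A,R \right)} = -95 - \left(- \frac{25}{7} + R^{2} + \frac{30 R}{7}\right) = - \frac{640}{7} - R^{2} - \frac{30 R}{7}$)
$x{\left(k \right)} = \frac{113}{163} - \frac{k}{163}$ ($x{\left(k \right)} = \frac{-113 + k}{-163} = \left(-113 + k\right) \left(- \frac{1}{163}\right) = \frac{113}{163} - \frac{k}{163}$)
$o{\left(-235,-136 \right)} - x{\left(614 \right)} = \left(- \frac{640}{7} - \left(-136\right)^{2} - - \frac{4080}{7}\right) - \left(\frac{113}{163} - \frac{614}{163}\right) = \left(- \frac{640}{7} - 18496 + \frac{4080}{7}\right) - \left(\frac{113}{163} - \frac{614}{163}\right) = \left(- \frac{640}{7} - 18496 + \frac{4080}{7}\right) - - \frac{501}{163} = - \frac{126032}{7} + \frac{501}{163} = - \frac{20539709}{1141}$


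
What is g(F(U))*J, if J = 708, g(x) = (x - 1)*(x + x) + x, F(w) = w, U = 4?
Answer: 19824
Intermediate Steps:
g(x) = x + 2*x*(-1 + x) (g(x) = (-1 + x)*(2*x) + x = 2*x*(-1 + x) + x = x + 2*x*(-1 + x))
g(F(U))*J = (4*(-1 + 2*4))*708 = (4*(-1 + 8))*708 = (4*7)*708 = 28*708 = 19824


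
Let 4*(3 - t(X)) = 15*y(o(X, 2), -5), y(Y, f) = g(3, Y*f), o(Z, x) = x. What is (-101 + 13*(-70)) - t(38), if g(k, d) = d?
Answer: -2103/2 ≈ -1051.5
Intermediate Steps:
y(Y, f) = Y*f
t(X) = 81/2 (t(X) = 3 - 15*2*(-5)/4 = 3 - 15*(-10)/4 = 3 - 1/4*(-150) = 3 + 75/2 = 81/2)
(-101 + 13*(-70)) - t(38) = (-101 + 13*(-70)) - 1*81/2 = (-101 - 910) - 81/2 = -1011 - 81/2 = -2103/2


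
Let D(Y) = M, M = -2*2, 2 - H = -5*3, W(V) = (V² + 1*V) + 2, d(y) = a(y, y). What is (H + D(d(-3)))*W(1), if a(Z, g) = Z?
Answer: 52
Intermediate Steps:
d(y) = y
W(V) = 2 + V + V² (W(V) = (V² + V) + 2 = (V + V²) + 2 = 2 + V + V²)
H = 17 (H = 2 - (-5)*3 = 2 - 1*(-15) = 2 + 15 = 17)
M = -4
D(Y) = -4
(H + D(d(-3)))*W(1) = (17 - 4)*(2 + 1 + 1²) = 13*(2 + 1 + 1) = 13*4 = 52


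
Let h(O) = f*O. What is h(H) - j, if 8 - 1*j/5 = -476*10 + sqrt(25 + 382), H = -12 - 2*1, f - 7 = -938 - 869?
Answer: 1360 + 5*sqrt(407) ≈ 1460.9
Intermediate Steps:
f = -1800 (f = 7 + (-938 - 869) = 7 - 1807 = -1800)
H = -14 (H = -12 - 2 = -14)
j = 23840 - 5*sqrt(407) (j = 40 - 5*(-476*10 + sqrt(25 + 382)) = 40 - 5*(-4760 + sqrt(407)) = 40 + (23800 - 5*sqrt(407)) = 23840 - 5*sqrt(407) ≈ 23739.)
h(O) = -1800*O
h(H) - j = -1800*(-14) - (23840 - 5*sqrt(407)) = 25200 + (-23840 + 5*sqrt(407)) = 1360 + 5*sqrt(407)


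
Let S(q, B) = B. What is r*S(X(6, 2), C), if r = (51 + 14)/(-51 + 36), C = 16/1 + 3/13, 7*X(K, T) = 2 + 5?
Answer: -211/3 ≈ -70.333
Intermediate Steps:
X(K, T) = 1 (X(K, T) = (2 + 5)/7 = (⅐)*7 = 1)
C = 211/13 (C = 16*1 + 3*(1/13) = 16 + 3/13 = 211/13 ≈ 16.231)
r = -13/3 (r = 65/(-15) = 65*(-1/15) = -13/3 ≈ -4.3333)
r*S(X(6, 2), C) = -13/3*211/13 = -211/3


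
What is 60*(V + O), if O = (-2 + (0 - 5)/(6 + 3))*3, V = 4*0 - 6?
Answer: -820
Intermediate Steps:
V = -6 (V = 0 - 6 = -6)
O = -23/3 (O = (-2 - 5/9)*3 = -23/9*3 = -23/3 ≈ -7.6667)
60*(V + O) = 60*(-6 - 23/3) = 60*(-41/3) = -820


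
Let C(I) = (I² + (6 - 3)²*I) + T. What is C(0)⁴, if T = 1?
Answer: 1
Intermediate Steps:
C(I) = 1 + I² + 9*I (C(I) = (I² + (6 - 3)²*I) + 1 = (I² + 3²*I) + 1 = (I² + 9*I) + 1 = 1 + I² + 9*I)
C(0)⁴ = (1 + 0² + 9*0)⁴ = (1 + 0 + 0)⁴ = 1⁴ = 1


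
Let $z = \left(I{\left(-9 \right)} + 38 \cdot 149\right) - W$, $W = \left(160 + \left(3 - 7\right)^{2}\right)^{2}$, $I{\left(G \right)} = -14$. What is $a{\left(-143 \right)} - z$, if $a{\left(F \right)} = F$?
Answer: $25185$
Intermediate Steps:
$W = 30976$ ($W = \left(160 + \left(-4\right)^{2}\right)^{2} = \left(160 + 16\right)^{2} = 176^{2} = 30976$)
$z = -25328$ ($z = \left(-14 + 38 \cdot 149\right) - 30976 = \left(-14 + 5662\right) - 30976 = 5648 - 30976 = -25328$)
$a{\left(-143 \right)} - z = -143 - -25328 = -143 + 25328 = 25185$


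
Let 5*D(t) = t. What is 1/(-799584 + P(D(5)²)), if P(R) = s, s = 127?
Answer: -1/799457 ≈ -1.2508e-6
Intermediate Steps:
D(t) = t/5
P(R) = 127
1/(-799584 + P(D(5)²)) = 1/(-799584 + 127) = 1/(-799457) = -1/799457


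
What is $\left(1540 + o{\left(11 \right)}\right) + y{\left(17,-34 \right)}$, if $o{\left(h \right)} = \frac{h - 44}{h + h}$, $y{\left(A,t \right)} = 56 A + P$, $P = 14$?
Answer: $\frac{5009}{2} \approx 2504.5$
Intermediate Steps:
$y{\left(A,t \right)} = 14 + 56 A$ ($y{\left(A,t \right)} = 56 A + 14 = 14 + 56 A$)
$o{\left(h \right)} = \frac{-44 + h}{2 h}$
$\left(1540 + o{\left(11 \right)}\right) + y{\left(17,-34 \right)} = \left(1540 + \frac{-44 + 11}{2 \cdot 11}\right) + \left(14 + 56 \cdot 17\right) = \left(1540 + \frac{1}{2} \cdot \frac{1}{11} \left(-33\right)\right) + \left(14 + 952\right) = \left(1540 - \frac{3}{2}\right) + 966 = \frac{3077}{2} + 966 = \frac{5009}{2}$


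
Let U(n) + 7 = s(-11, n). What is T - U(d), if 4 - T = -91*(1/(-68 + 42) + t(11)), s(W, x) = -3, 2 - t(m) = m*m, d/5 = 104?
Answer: -21637/2 ≈ -10819.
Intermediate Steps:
d = 520 (d = 5*104 = 520)
t(m) = 2 - m² (t(m) = 2 - m*m = 2 - m²)
U(n) = -10 (U(n) = -7 - 3 = -10)
T = -21657/2 (T = 4 - (-91)*(1/(-68 + 42) + (2 - 1*11²)) = 4 - (-91)*(1/(-26) + (2 - 1*121)) = 4 - (-91)*(-1/26 + (2 - 121)) = 4 - (-91)*(-1/26 - 119) = 4 - (-91)*(-3095)/26 = 4 - 1*21665/2 = 4 - 21665/2 = -21657/2 ≈ -10829.)
T - U(d) = -21657/2 - 1*(-10) = -21657/2 + 10 = -21637/2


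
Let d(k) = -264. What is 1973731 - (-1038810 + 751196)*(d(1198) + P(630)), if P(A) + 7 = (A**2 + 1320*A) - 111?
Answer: 353225904183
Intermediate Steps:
P(A) = -118 + A**2 + 1320*A (P(A) = -7 + ((A**2 + 1320*A) - 111) = -7 + (-111 + A**2 + 1320*A) = -118 + A**2 + 1320*A)
1973731 - (-1038810 + 751196)*(d(1198) + P(630)) = 1973731 - (-1038810 + 751196)*(-264 + (-118 + 630**2 + 1320*630)) = 1973731 - (-287614)*(-264 + (-118 + 396900 + 831600)) = 1973731 - (-287614)*(-264 + 1228382) = 1973731 - (-287614)*1228118 = 1973731 - 1*(-353223930452) = 1973731 + 353223930452 = 353225904183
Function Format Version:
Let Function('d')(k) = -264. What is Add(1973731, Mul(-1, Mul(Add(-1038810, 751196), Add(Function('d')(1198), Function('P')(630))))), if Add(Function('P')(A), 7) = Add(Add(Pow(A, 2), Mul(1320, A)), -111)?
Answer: 353225904183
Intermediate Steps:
Function('P')(A) = Add(-118, Pow(A, 2), Mul(1320, A)) (Function('P')(A) = Add(-7, Add(Add(Pow(A, 2), Mul(1320, A)), -111)) = Add(-7, Add(-111, Pow(A, 2), Mul(1320, A))) = Add(-118, Pow(A, 2), Mul(1320, A)))
Add(1973731, Mul(-1, Mul(Add(-1038810, 751196), Add(Function('d')(1198), Function('P')(630))))) = Add(1973731, Mul(-1, Mul(Add(-1038810, 751196), Add(-264, Add(-118, Pow(630, 2), Mul(1320, 630)))))) = Add(1973731, Mul(-1, Mul(-287614, Add(-264, Add(-118, 396900, 831600))))) = Add(1973731, Mul(-1, Mul(-287614, Add(-264, 1228382)))) = Add(1973731, Mul(-1, Mul(-287614, 1228118))) = Add(1973731, Mul(-1, -353223930452)) = Add(1973731, 353223930452) = 353225904183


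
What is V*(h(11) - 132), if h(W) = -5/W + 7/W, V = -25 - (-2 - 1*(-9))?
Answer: 46400/11 ≈ 4218.2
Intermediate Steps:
V = -32 (V = -25 - (-2 + 9) = -25 - 1*7 = -25 - 7 = -32)
h(W) = 2/W
V*(h(11) - 132) = -32*(2/11 - 132) = -32*(-1450/11) = 46400/11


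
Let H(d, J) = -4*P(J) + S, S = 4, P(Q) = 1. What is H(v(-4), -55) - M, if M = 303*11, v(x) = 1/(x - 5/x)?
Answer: -3333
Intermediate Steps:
H(d, J) = 0 (H(d, J) = -4*1 + 4 = -4 + 4 = 0)
M = 3333
H(v(-4), -55) - M = 0 - 1*3333 = 0 - 3333 = -3333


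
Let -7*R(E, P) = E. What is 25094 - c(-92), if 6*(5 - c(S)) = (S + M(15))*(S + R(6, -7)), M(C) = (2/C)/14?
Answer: 11692084/441 ≈ 26513.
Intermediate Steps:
M(C) = 1/(7*C) (M(C) = (2/C)*(1/14) = 1/(7*C))
R(E, P) = -E/7
c(S) = 5 - (-6/7 + S)*(1/105 + S)/6 (c(S) = 5 - (S + (1/7)/15)*(S - 1/7*6)/6 = 5 - (S + (1/7)*(1/15))*(S - 6/7)/6 = 5 - (S + 1/105)*(-6/7 + S)/6 = 5 - (1/105 + S)*(-6/7 + S)/6 = 5 - (-6/7 + S)*(1/105 + S)/6)
25094 - c(-92) = 25094 - (3676/735 - 1/6*(-92)**2 + (89/630)*(-92)) = 25094 - (3676/735 - 1/6*8464 - 4094/315) = 25094 - (3676/735 - 4232/3 - 4094/315) = 25094 - 1*(-625630/441) = 25094 + 625630/441 = 11692084/441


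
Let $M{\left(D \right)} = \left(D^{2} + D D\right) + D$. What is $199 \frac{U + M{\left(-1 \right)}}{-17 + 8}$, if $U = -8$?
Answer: $\frac{1393}{9} \approx 154.78$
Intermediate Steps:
$M{\left(D \right)} = D + 2 D^{2}$ ($M{\left(D \right)} = \left(D^{2} + D^{2}\right) + D = 2 D^{2} + D = D + 2 D^{2}$)
$199 \frac{U + M{\left(-1 \right)}}{-17 + 8} = 199 \frac{-8 - \left(1 + 2 \left(-1\right)\right)}{-17 + 8} = 199 \frac{-8 - \left(1 - 2\right)}{-9} = 199 \left(-8 - -1\right) \left(- \frac{1}{9}\right) = 199 \left(-8 + 1\right) \left(- \frac{1}{9}\right) = 199 \left(\left(-7\right) \left(- \frac{1}{9}\right)\right) = 199 \cdot \frac{7}{9} = \frac{1393}{9}$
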